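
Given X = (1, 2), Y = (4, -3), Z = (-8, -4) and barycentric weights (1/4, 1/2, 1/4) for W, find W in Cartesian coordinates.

(1/4, -2)

W = (1/4)·X + (1/2)·Y + (1/4)·Z.
x-coordinate: (1/4)·1 + (1/2)·4 + (1/4)·(-8) = 1/4.
y-coordinate: (1/4)·2 + (1/2)·(-3) + (1/4)·(-4) = -2.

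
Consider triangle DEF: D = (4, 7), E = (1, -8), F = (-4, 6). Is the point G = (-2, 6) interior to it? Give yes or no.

Barycentric coordinates of G: (28/117, 2/117, 29/39).
The three coordinates are positive, positive, positive; a point is interior exactly when all three are positive.

yes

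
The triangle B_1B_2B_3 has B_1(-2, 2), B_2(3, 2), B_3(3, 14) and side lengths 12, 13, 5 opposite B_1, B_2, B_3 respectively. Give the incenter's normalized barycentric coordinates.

The incenter has barycentric coordinates proportional to the opposite side lengths: (12 : 13 : 5).
Normalizing by 12+13+5 = 30 gives (2/5, 13/30, 1/6).

(2/5, 13/30, 1/6)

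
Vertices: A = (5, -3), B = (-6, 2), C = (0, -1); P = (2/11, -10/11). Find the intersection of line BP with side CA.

Barycentric coordinates of P with respect to ABC: (4/11, 3/11, 4/11).
On side CA the B-coordinate is zero; dropping P's B-weight 3/11 and renormalizing the remaining 4/11 : 4/11 gives weights 1/2, 1/2 on C, A.
Q = (1/2)·(0, -1) + (1/2)·(5, -3) = (5/2, -2).

(5/2, -2)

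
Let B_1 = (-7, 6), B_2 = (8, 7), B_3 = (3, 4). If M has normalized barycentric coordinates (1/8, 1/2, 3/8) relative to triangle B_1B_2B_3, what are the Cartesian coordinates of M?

(17/4, 23/4)

M = (1/8)·B_1 + (1/2)·B_2 + (3/8)·B_3.
x-coordinate: (1/8)·(-7) + (1/2)·8 + (3/8)·3 = 17/4.
y-coordinate: (1/8)·6 + (1/2)·7 + (3/8)·4 = 23/4.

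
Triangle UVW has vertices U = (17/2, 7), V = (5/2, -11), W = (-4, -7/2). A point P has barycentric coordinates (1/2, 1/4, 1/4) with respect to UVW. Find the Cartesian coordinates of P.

(31/8, -1/8)

P = (1/2)·U + (1/4)·V + (1/4)·W.
x-coordinate: (1/2)·(17/2) + (1/4)·(5/2) + (1/4)·(-4) = 31/8.
y-coordinate: (1/2)·7 + (1/4)·(-11) + (1/4)·(-7/2) = -1/8.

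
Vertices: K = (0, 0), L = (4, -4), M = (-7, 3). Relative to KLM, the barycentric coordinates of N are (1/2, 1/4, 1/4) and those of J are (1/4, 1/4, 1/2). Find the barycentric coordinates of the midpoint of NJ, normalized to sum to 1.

Since both coordinate triples sum to 1, the midpoint's barycentrics are the componentwise average.
(1/2+1/4)/2 = 3/8; similarly 1/4 and 3/8.

(3/8, 1/4, 3/8)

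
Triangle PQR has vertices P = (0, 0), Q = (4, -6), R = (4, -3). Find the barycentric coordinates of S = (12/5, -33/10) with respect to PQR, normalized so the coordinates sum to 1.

Signed area of the reference triangle: [PQR] = ½·(0·(-6−(-3)) + 4·(-3−0) + 4·(0−(-6))) = ½·(0 − 12 + 24) = 6.
[SQR] = ½·((12/5)·(-6−(-3)) + 4·(-3−(-33/10)) + 4·(-33/10−(-6))) = ½·(-36/5 + 6/5 + 54/5) = 12/5, so the P-coordinate is (12/5)/6 = 2/5.
[PSR] = ½·(0·(-33/10−(-3)) + (12/5)·(-3−0) + 4·(0−(-33/10))) = ½·(0 − 36/5 + 66/5) = 3, so the Q-coordinate is 1/2.
[PQS] = ½·(0·(-6−(-33/10)) + 4·(-33/10−0) + (12/5)·(0−(-6))) = ½·(0 − 66/5 + 72/5) = 3/5, so the R-coordinate is 1/10.

(2/5, 1/2, 1/10)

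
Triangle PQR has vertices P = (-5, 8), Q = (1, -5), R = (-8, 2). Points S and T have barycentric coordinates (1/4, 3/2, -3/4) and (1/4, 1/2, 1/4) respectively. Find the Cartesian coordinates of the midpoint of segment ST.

(7/4, -7/2)

Barycentric coordinates of the midpoint are the average: (1/4, 1, -1/4).
Converting: (1/4)·P + 1·Q + (-1/4)·R = (7/4, -7/2).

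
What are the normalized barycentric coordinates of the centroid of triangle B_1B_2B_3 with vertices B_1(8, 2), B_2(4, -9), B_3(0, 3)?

(1/3, 1/3, 1/3)

The centroid is the average of the vertices, so each weight is 1/3.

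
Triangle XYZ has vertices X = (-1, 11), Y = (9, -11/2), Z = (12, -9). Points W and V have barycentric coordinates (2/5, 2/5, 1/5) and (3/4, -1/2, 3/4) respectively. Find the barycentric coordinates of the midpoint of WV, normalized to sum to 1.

Since both coordinate triples sum to 1, the midpoint's barycentrics are the componentwise average.
(2/5+3/4)/2 = 23/40; similarly -1/20 and 19/40.

(23/40, -1/20, 19/40)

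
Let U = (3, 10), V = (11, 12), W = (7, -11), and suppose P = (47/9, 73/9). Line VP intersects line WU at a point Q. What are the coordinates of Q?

Barycentric coordinates of P with respect to UVW: (2/3, 2/9, 1/9).
On side WU the V-coordinate is zero; dropping P's V-weight 2/9 and renormalizing the remaining 1/9 : 2/3 gives weights 1/7, 6/7 on W, U.
Q = (1/7)·(7, -11) + (6/7)·(3, 10) = (25/7, 7).

(25/7, 7)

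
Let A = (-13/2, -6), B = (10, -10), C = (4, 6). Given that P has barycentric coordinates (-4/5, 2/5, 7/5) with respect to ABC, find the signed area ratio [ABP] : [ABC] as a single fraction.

The signed ratio [ABP]/[ABC] equals the barycentric coordinate of P at vertex C, which is 7/5.

7/5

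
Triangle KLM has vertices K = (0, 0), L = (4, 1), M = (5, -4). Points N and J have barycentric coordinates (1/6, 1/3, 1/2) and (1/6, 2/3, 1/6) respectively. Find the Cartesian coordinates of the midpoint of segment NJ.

Barycentric coordinates of the midpoint are the average: (1/6, 1/2, 1/3).
Converting: (1/6)·K + (1/2)·L + (1/3)·M = (11/3, -5/6).

(11/3, -5/6)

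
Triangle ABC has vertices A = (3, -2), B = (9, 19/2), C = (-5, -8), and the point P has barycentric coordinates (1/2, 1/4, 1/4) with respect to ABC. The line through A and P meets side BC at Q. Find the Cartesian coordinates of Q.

Line AP meets BC where the A-coordinate vanishes; zeroing P's A-weight and renormalizing leaves B, C-weights 1/4 : 1/4 → (1/2, 1/2).
So Q = (1/2)·B + (1/2)·C = (2, 3/4).

(2, 3/4)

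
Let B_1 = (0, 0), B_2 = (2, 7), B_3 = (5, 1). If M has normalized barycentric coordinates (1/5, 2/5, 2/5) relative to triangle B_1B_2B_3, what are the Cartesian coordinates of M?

(14/5, 16/5)

M = (1/5)·B_1 + (2/5)·B_2 + (2/5)·B_3.
x-coordinate: (1/5)·0 + (2/5)·2 + (2/5)·5 = 14/5.
y-coordinate: (1/5)·0 + (2/5)·7 + (2/5)·1 = 16/5.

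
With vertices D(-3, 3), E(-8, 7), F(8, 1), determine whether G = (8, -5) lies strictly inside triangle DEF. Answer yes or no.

Barycentric coordinates of G: (48/17, -33/17, 2/17).
The three coordinates are positive, negative, positive; a point is interior exactly when all three are positive.

no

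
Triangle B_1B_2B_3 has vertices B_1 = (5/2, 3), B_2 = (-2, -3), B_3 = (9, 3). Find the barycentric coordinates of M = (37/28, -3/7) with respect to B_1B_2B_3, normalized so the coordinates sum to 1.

Signed area of the reference triangle: [B_1B_2B_3] = ½·((5/2)·(-3−3) + (-2)·(3−3) + 9·(3−(-3))) = ½·(-15 + 0 + 54) = 39/2.
[MB_2B_3] = ½·((37/28)·(-3−3) + (-2)·(3−(-3/7)) + 9·(-3/7−(-3))) = ½·(-111/14 − 48/7 + 162/7) = 117/28, so the B_1-coordinate is (117/28)/(39/2) = 3/14.
[B_1MB_3] = ½·((5/2)·(-3/7−3) + (37/28)·(3−3) + 9·(3−(-3/7))) = ½·(-60/7 + 0 + 216/7) = 78/7, so the B_2-coordinate is 4/7.
[B_1B_2M] = ½·((5/2)·(-3−(-3/7)) + (-2)·(-3/7−3) + (37/28)·(3−(-3))) = ½·(-45/7 + 48/7 + 111/14) = 117/28, so the B_3-coordinate is 3/14.

(3/14, 4/7, 3/14)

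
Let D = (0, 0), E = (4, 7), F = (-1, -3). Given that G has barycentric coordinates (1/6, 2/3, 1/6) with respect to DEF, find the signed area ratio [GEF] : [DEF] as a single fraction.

The signed ratio [GEF]/[DEF] equals the barycentric coordinate of G at vertex D, which is 1/6.

1/6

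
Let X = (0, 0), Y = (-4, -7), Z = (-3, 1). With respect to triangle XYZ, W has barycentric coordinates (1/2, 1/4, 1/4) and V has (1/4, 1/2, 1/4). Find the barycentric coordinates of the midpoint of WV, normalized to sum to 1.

(3/8, 3/8, 1/4)

Since both coordinate triples sum to 1, the midpoint's barycentrics are the componentwise average.
(1/2+1/4)/2 = 3/8; similarly 3/8 and 1/4.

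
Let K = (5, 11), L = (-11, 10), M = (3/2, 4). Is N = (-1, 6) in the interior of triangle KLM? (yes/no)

yes

Barycentric coordinates of N: (20/217, 7/31, 148/217).
The three coordinates are positive, positive, positive; a point is interior exactly when all three are positive.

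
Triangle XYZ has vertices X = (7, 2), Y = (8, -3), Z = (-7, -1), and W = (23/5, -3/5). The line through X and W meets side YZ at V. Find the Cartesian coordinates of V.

(3, -7/3)

Barycentric coordinates of W with respect to XYZ: (2/5, 2/5, 1/5).
On side YZ the X-coordinate is zero; dropping W's X-weight 2/5 and renormalizing the remaining 2/5 : 1/5 gives weights 2/3, 1/3 on Y, Z.
V = (2/3)·(8, -3) + (1/3)·(-7, -1) = (3, -7/3).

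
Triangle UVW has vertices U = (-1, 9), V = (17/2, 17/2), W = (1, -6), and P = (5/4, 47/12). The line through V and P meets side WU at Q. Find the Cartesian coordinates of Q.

(-1/5, 3)

Barycentric coordinates of P with respect to UVW: (1/2, 1/6, 1/3).
On side WU the V-coordinate is zero; dropping P's V-weight 1/6 and renormalizing the remaining 1/3 : 1/2 gives weights 2/5, 3/5 on W, U.
Q = (2/5)·(1, -6) + (3/5)·(-1, 9) = (-1/5, 3).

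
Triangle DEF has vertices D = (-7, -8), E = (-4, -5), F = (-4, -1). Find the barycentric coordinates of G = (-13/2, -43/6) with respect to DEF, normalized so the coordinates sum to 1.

Signed area of the reference triangle: [DEF] = ½·((-7)·(-5−(-1)) + (-4)·(-1−(-8)) + (-4)·(-8−(-5))) = ½·(28 − 28 + 12) = 6.
[GEF] = ½·((-13/2)·(-5−(-1)) + (-4)·(-1−(-43/6)) + (-4)·(-43/6−(-5))) = ½·(26 − 74/3 + 26/3) = 5, so the D-coordinate is 5/6 = 5/6.
[DGF] = ½·((-7)·(-43/6−(-1)) + (-13/2)·(-1−(-8)) + (-4)·(-8−(-43/6))) = ½·(259/6 − 91/2 + 10/3) = 1/2, so the E-coordinate is 1/12.
[DEG] = ½·((-7)·(-5−(-43/6)) + (-4)·(-43/6−(-8)) + (-13/2)·(-8−(-5))) = ½·(-91/6 − 10/3 + 39/2) = 1/2, so the F-coordinate is 1/12.
Check: 5/6 + 1/12 + 1/12 = 1.

(5/6, 1/12, 1/12)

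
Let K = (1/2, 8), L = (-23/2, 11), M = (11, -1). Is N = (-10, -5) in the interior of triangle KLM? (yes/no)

no

Barycentric coordinates of N: (-76/17, 154/51, 125/51).
The three coordinates are negative, positive, positive; a point is interior exactly when all three are positive.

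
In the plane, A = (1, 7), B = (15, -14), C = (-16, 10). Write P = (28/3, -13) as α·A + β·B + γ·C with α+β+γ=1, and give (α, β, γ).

(-1/3, 1, 1/3)

Signed area of the reference triangle: [ABC] = ½·(1·(-14−10) + 15·(10−7) + (-16)·(7−(-14))) = ½·(-24 + 45 − 336) = -315/2.
[PBC] = ½·((28/3)·(-14−10) + 15·(10−(-13)) + (-16)·(-13−(-14))) = ½·(-224 + 345 − 16) = 105/2, so the A-coordinate is (105/2)/(-315/2) = -1/3.
[APC] = ½·(1·(-13−10) + (28/3)·(10−7) + (-16)·(7−(-13))) = ½·(-23 + 28 − 320) = -315/2, so the B-coordinate is 1.
[ABP] = ½·(1·(-14−(-13)) + 15·(-13−7) + (28/3)·(7−(-14))) = ½·(-1 − 300 + 196) = -105/2, so the C-coordinate is 1/3.
Check: -1/3 + 1 + 1/3 = 1.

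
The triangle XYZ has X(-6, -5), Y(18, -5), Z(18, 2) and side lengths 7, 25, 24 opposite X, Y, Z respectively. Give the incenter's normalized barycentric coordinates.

The incenter has barycentric coordinates proportional to the opposite side lengths: (7 : 25 : 24).
Normalizing by 7+25+24 = 56 gives (1/8, 25/56, 3/7).

(1/8, 25/56, 3/7)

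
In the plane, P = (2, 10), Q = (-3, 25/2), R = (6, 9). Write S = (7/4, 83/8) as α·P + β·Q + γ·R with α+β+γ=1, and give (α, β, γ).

(1/2, 1/4, 1/4)

Signed area of the reference triangle: [PQR] = ½·(2·(25/2−9) + (-3)·(9−10) + 6·(10−(25/2))) = ½·(7 + 3 − 15) = -5/2.
[SQR] = ½·((7/4)·(25/2−9) + (-3)·(9−(83/8)) + 6·(83/8−(25/2))) = ½·(49/8 + 33/8 − 51/4) = -5/4, so the P-coordinate is (-5/4)/(-5/2) = 1/2.
[PSR] = ½·(2·(83/8−9) + (7/4)·(9−10) + 6·(10−(83/8))) = ½·(11/4 − 7/4 − 9/4) = -5/8, so the Q-coordinate is 1/4.
[PQS] = ½·(2·(25/2−(83/8)) + (-3)·(83/8−10) + (7/4)·(10−(25/2))) = ½·(17/4 − 9/8 − 35/8) = -5/8, so the R-coordinate is 1/4.
Check: 1/2 + 1/4 + 1/4 = 1.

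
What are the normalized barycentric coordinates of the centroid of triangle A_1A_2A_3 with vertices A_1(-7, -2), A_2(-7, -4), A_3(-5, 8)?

The centroid is the average of the vertices, so each weight is 1/3.

(1/3, 1/3, 1/3)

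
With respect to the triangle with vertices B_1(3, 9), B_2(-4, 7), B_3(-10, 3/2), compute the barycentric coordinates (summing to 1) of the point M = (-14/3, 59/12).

(1/3, 1/6, 1/2)

Signed area of the reference triangle: [B_1B_2B_3] = ½·(3·(7−(3/2)) + (-4)·(3/2−9) + (-10)·(9−7)) = ½·(33/2 + 30 − 20) = 53/4.
[MB_2B_3] = ½·((-14/3)·(7−(3/2)) + (-4)·(3/2−(59/12)) + (-10)·(59/12−7)) = ½·(-77/3 + 41/3 + 125/6) = 53/12, so the B_1-coordinate is (53/12)/(53/4) = 1/3.
[B_1MB_3] = ½·(3·(59/12−(3/2)) + (-14/3)·(3/2−9) + (-10)·(9−(59/12))) = ½·(41/4 + 35 − 245/6) = 53/24, so the B_2-coordinate is 1/6.
[B_1B_2M] = ½·(3·(7−(59/12)) + (-4)·(59/12−9) + (-14/3)·(9−7)) = ½·(25/4 + 49/3 − 28/3) = 53/8, so the B_3-coordinate is 1/2.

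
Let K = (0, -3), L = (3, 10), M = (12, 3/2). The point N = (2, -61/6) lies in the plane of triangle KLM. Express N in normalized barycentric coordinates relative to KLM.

(4/3, -2/3, 1/3)

Signed area of the reference triangle: [KLM] = ½·(0·(10−(3/2)) + 3·(3/2−(-3)) + 12·(-3−10)) = ½·(0 + 27/2 − 156) = -285/4.
[NLM] = ½·(2·(10−(3/2)) + 3·(3/2−(-61/6)) + 12·(-61/6−10)) = ½·(17 + 35 − 242) = -95, so the K-coordinate is (-95)/(-285/4) = 4/3.
[KNM] = ½·(0·(-61/6−(3/2)) + 2·(3/2−(-3)) + 12·(-3−(-61/6))) = ½·(0 + 9 + 86) = 95/2, so the L-coordinate is -2/3.
[KLN] = ½·(0·(10−(-61/6)) + 3·(-61/6−(-3)) + 2·(-3−10)) = ½·(0 − 43/2 − 26) = -95/4, so the M-coordinate is 1/3.
Check: 4/3 − 2/3 + 1/3 = 1.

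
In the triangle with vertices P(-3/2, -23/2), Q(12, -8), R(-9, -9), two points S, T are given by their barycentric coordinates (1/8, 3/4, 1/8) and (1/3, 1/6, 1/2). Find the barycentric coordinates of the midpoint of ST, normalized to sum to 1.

Since both coordinate triples sum to 1, the midpoint's barycentrics are the componentwise average.
(1/8+1/3)/2 = 11/48; similarly 11/24 and 5/16.

(11/48, 11/24, 5/16)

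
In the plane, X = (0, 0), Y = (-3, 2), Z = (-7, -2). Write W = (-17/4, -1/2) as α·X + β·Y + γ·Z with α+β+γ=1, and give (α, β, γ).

(1/4, 1/4, 1/2)

Signed area of the reference triangle: [XYZ] = ½·(0·(2−(-2)) + (-3)·(-2−0) + (-7)·(0−2)) = ½·(0 + 6 + 14) = 10.
[WYZ] = ½·((-17/4)·(2−(-2)) + (-3)·(-2−(-1/2)) + (-7)·(-1/2−2)) = ½·(-17 + 9/2 + 35/2) = 5/2, so the X-coordinate is (5/2)/10 = 1/4.
[XWZ] = ½·(0·(-1/2−(-2)) + (-17/4)·(-2−0) + (-7)·(0−(-1/2))) = ½·(0 + 17/2 − 7/2) = 5/2, so the Y-coordinate is 1/4.
[XYW] = ½·(0·(2−(-1/2)) + (-3)·(-1/2−0) + (-17/4)·(0−2)) = ½·(0 + 3/2 + 17/2) = 5, so the Z-coordinate is 1/2.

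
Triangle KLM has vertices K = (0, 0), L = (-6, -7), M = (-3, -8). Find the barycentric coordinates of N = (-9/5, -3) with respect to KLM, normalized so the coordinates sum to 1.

Signed area of the reference triangle: [KLM] = ½·(0·(-7−(-8)) + (-6)·(-8−0) + (-3)·(0−(-7))) = ½·(0 + 48 − 21) = 27/2.
[NLM] = ½·((-9/5)·(-7−(-8)) + (-6)·(-8−(-3)) + (-3)·(-3−(-7))) = ½·(-9/5 + 30 − 12) = 81/10, so the K-coordinate is (81/10)/(27/2) = 3/5.
[KNM] = ½·(0·(-3−(-8)) + (-9/5)·(-8−0) + (-3)·(0−(-3))) = ½·(0 + 72/5 − 9) = 27/10, so the L-coordinate is 1/5.
[KLN] = ½·(0·(-7−(-3)) + (-6)·(-3−0) + (-9/5)·(0−(-7))) = ½·(0 + 18 − 63/5) = 27/10, so the M-coordinate is 1/5.

(3/5, 1/5, 1/5)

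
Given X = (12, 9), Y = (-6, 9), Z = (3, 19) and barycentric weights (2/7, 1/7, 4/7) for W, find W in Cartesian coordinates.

(30/7, 103/7)

W = (2/7)·X + (1/7)·Y + (4/7)·Z.
x-coordinate: (2/7)·12 + (1/7)·(-6) + (4/7)·3 = 30/7.
y-coordinate: (2/7)·9 + (1/7)·9 + (4/7)·19 = 103/7.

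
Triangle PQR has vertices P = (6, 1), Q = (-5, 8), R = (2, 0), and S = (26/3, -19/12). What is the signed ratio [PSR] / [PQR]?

[PQR] = ½·(6·(8−0) + (-5)·(0−1) + 2·(1−8)) = ½·(48 + 5 − 14) = 39/2.
[PSR] = ½·(6·(-19/12−0) + (26/3)·(0−1) + 2·(1−(-19/12))) = ½·(-19/2 − 26/3 + 31/6) = -13/2, so the ratio is (-13/2)/(39/2) = -1/3.

-1/3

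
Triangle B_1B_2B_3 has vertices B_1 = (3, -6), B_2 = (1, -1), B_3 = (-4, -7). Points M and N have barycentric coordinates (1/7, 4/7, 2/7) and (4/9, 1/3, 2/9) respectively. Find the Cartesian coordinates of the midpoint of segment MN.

Barycentric coordinates of the midpoint are the average: (37/126, 19/42, 16/63).
Converting: (37/126)·B_1 + (19/42)·B_2 + (16/63)·B_3 = (20/63, -503/126).

(20/63, -503/126)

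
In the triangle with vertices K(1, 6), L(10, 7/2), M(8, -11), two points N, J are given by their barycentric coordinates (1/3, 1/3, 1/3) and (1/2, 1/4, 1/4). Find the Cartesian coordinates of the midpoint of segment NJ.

Barycentric coordinates of the midpoint are the average: (5/12, 7/24, 7/24).
Converting: (5/12)·K + (7/24)·L + (7/24)·M = (17/3, 5/16).

(17/3, 5/16)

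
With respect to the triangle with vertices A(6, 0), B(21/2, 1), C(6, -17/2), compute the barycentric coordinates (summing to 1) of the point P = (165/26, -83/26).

Signed area of the reference triangle: [ABC] = ½·(6·(1−(-17/2)) + (21/2)·(-17/2−0) + 6·(0−1)) = ½·(57 − 357/4 − 6) = -153/8.
[PBC] = ½·((165/26)·(1−(-17/2)) + (21/2)·(-17/2−(-83/26)) + 6·(-83/26−1)) = ½·(3135/52 − 1449/26 − 327/13) = -1071/104, so the A-coordinate is (-1071/104)/(-153/8) = 7/13.
[APC] = ½·(6·(-83/26−(-17/2)) + (165/26)·(-17/2−0) + 6·(0−(-83/26))) = ½·(414/13 − 2805/52 + 249/13) = -153/104, so the B-coordinate is 1/13.
[ABP] = ½·(6·(1−(-83/26)) + (21/2)·(-83/26−0) + (165/26)·(0−1)) = ½·(327/13 − 1743/52 − 165/26) = -765/104, so the C-coordinate is 5/13.

(7/13, 1/13, 5/13)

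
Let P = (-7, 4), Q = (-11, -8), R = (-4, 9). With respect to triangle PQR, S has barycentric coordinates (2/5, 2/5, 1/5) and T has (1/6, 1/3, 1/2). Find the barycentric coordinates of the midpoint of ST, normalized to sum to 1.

(17/60, 11/30, 7/20)

Since both coordinate triples sum to 1, the midpoint's barycentrics are the componentwise average.
(2/5+1/6)/2 = 17/60; similarly 11/30 and 7/20.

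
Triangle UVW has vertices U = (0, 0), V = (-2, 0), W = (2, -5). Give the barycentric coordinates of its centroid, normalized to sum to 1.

The centroid is the average of the vertices, so each weight is 1/3.

(1/3, 1/3, 1/3)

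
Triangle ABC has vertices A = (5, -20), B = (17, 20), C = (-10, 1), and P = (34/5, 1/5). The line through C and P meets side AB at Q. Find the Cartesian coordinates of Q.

(11, 0)

Barycentric coordinates of P with respect to ABC: (2/5, 2/5, 1/5).
On side AB the C-coordinate is zero; dropping P's C-weight 1/5 and renormalizing the remaining 2/5 : 2/5 gives weights 1/2, 1/2 on A, B.
Q = (1/2)·(5, -20) + (1/2)·(17, 20) = (11, 0).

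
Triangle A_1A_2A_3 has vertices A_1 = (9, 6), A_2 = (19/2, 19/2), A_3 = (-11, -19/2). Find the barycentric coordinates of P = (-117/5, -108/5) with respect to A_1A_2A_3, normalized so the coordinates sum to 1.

Signed area of the reference triangle: [A_1A_2A_3] = ½·(9·(19/2−(-19/2)) + (19/2)·(-19/2−6) + (-11)·(6−(19/2))) = ½·(171 − 589/4 + 77/2) = 249/8.
[PA_2A_3] = ½·((-117/5)·(19/2−(-19/2)) + (19/2)·(-19/2−(-108/5)) + (-11)·(-108/5−(19/2))) = ½·(-2223/5 + 2299/20 + 3421/10) = 249/40, so the A_1-coordinate is (249/40)/(249/8) = 1/5.
[A_1PA_3] = ½·(9·(-108/5−(-19/2)) + (-117/5)·(-19/2−6) + (-11)·(6−(-108/5))) = ½·(-1089/10 + 3627/10 − 1518/5) = -249/10, so the A_2-coordinate is -4/5.
[A_1A_2P] = ½·(9·(19/2−(-108/5)) + (19/2)·(-108/5−6) + (-117/5)·(6−(19/2))) = ½·(2799/10 − 1311/5 + 819/10) = 249/5, so the A_3-coordinate is 8/5.

(1/5, -4/5, 8/5)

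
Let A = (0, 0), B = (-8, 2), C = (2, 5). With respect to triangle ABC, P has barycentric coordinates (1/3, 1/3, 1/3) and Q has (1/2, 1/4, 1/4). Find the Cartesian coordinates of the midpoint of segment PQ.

Barycentric coordinates of the midpoint are the average: (5/12, 7/24, 7/24).
Converting: (5/12)·A + (7/24)·B + (7/24)·C = (-7/4, 49/24).

(-7/4, 49/24)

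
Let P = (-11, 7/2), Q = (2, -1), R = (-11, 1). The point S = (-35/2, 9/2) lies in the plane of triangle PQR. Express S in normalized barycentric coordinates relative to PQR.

Signed area of the reference triangle: [PQR] = ½·((-11)·(-1−1) + 2·(1−(7/2)) + (-11)·(7/2−(-1))) = ½·(22 − 5 − 99/2) = -65/4.
[SQR] = ½·((-35/2)·(-1−1) + 2·(1−(9/2)) + (-11)·(9/2−(-1))) = ½·(35 − 7 − 121/2) = -65/4, so the P-coordinate is (-65/4)/(-65/4) = 1.
[PSR] = ½·((-11)·(9/2−1) + (-35/2)·(1−(7/2)) + (-11)·(7/2−(9/2))) = ½·(-77/2 + 175/4 + 11) = 65/8, so the Q-coordinate is -1/2.
[PQS] = ½·((-11)·(-1−(9/2)) + 2·(9/2−(7/2)) + (-35/2)·(7/2−(-1))) = ½·(121/2 + 2 − 315/4) = -65/8, so the R-coordinate is 1/2.
Check: 1 − 1/2 + 1/2 = 1.

(1, -1/2, 1/2)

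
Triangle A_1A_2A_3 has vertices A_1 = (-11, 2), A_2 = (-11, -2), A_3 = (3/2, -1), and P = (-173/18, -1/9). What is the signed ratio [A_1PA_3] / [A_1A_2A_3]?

[A_1A_2A_3] = ½·((-11)·(-2−(-1)) + (-11)·(-1−2) + (3/2)·(2−(-2))) = ½·(11 + 33 + 6) = 25.
[A_1PA_3] = ½·((-11)·(-1/9−(-1)) + (-173/18)·(-1−2) + (3/2)·(2−(-1/9))) = ½·(-88/9 + 173/6 + 19/6) = 100/9, so the ratio is (100/9)/25 = 4/9.

4/9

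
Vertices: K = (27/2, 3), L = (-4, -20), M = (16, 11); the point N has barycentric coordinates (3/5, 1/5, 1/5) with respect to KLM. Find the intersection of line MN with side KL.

Line MN meets KL where the M-coordinate vanishes; zeroing N's M-weight and renormalizing leaves K, L-weights 3/5 : 1/5 → (3/4, 1/4).
So J = (3/4)·K + (1/4)·L = (73/8, -11/4).

(73/8, -11/4)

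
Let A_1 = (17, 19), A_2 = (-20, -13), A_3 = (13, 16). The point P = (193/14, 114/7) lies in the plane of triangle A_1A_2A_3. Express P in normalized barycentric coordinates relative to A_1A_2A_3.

(11/14, 1/14, 1/7)

Signed area of the reference triangle: [A_1A_2A_3] = ½·(17·(-13−16) + (-20)·(16−19) + 13·(19−(-13))) = ½·(-493 + 60 + 416) = -17/2.
[PA_2A_3] = ½·((193/14)·(-13−16) + (-20)·(16−(114/7)) + 13·(114/7−(-13))) = ½·(-5597/14 + 40/7 + 2665/7) = -187/28, so the A_1-coordinate is (-187/28)/(-17/2) = 11/14.
[A_1PA_3] = ½·(17·(114/7−16) + (193/14)·(16−19) + 13·(19−(114/7))) = ½·(34/7 − 579/14 + 247/7) = -17/28, so the A_2-coordinate is 1/14.
[A_1A_2P] = ½·(17·(-13−(114/7)) + (-20)·(114/7−19) + (193/14)·(19−(-13))) = ½·(-3485/7 + 380/7 + 3088/7) = -17/14, so the A_3-coordinate is 1/7.
Check: 11/14 + 1/14 + 1/7 = 1.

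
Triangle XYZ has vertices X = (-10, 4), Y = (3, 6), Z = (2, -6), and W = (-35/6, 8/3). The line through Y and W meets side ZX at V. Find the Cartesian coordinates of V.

(-38/5, 2)

Barycentric coordinates of W with respect to XYZ: (2/3, 1/6, 1/6).
On side ZX the Y-coordinate is zero; dropping W's Y-weight 1/6 and renormalizing the remaining 1/6 : 2/3 gives weights 1/5, 4/5 on Z, X.
V = (1/5)·(2, -6) + (4/5)·(-10, 4) = (-38/5, 2).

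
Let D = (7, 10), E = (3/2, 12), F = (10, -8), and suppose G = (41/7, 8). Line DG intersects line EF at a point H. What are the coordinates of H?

(13/3, 16/3)

Barycentric coordinates of G with respect to DEF: (4/7, 2/7, 1/7).
On side EF the D-coordinate is zero; dropping G's D-weight 4/7 and renormalizing the remaining 2/7 : 1/7 gives weights 2/3, 1/3 on E, F.
H = (2/3)·(3/2, 12) + (1/3)·(10, -8) = (13/3, 16/3).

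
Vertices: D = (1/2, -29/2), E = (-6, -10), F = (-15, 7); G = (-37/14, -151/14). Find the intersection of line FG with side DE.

(-7/12, -55/4)

Barycentric coordinates of G with respect to DEF: (5/7, 1/7, 1/7).
On side DE the F-coordinate is zero; dropping G's F-weight 1/7 and renormalizing the remaining 5/7 : 1/7 gives weights 5/6, 1/6 on D, E.
H = (5/6)·(1/2, -29/2) + (1/6)·(-6, -10) = (-7/12, -55/4).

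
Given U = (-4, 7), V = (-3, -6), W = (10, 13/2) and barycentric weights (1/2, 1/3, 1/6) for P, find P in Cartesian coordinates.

(-4/3, 31/12)

P = (1/2)·U + (1/3)·V + (1/6)·W.
x-coordinate: (1/2)·(-4) + (1/3)·(-3) + (1/6)·10 = -4/3.
y-coordinate: (1/2)·7 + (1/3)·(-6) + (1/6)·(13/2) = 31/12.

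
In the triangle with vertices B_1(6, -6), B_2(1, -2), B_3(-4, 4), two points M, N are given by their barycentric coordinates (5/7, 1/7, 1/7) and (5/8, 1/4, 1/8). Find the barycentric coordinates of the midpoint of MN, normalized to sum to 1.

(75/112, 11/56, 15/112)

Since both coordinate triples sum to 1, the midpoint's barycentrics are the componentwise average.
(5/7+5/8)/2 = 75/112; similarly 11/56 and 15/112.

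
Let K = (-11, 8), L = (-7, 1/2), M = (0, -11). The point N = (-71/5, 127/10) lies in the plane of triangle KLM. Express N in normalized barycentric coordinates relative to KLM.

(2/5, 7/5, -4/5)

Signed area of the reference triangle: [KLM] = ½·((-11)·(1/2−(-11)) + (-7)·(-11−8) + 0·(8−(1/2))) = ½·(-253/2 + 133 + 0) = 13/4.
[NLM] = ½·((-71/5)·(1/2−(-11)) + (-7)·(-11−(127/10)) + 0·(127/10−(1/2))) = ½·(-1633/10 + 1659/10 + 0) = 13/10, so the K-coordinate is (13/10)/(13/4) = 2/5.
[KNM] = ½·((-11)·(127/10−(-11)) + (-71/5)·(-11−8) + 0·(8−(127/10))) = ½·(-2607/10 + 1349/5 + 0) = 91/20, so the L-coordinate is 7/5.
[KLN] = ½·((-11)·(1/2−(127/10)) + (-7)·(127/10−8) + (-71/5)·(8−(1/2))) = ½·(671/5 − 329/10 − 213/2) = -13/5, so the M-coordinate is -4/5.
Check: 2/5 + 7/5 − 4/5 = 1.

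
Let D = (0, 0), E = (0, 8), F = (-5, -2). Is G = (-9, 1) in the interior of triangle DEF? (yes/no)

no

Barycentric coordinates of G: (-11/8, 23/40, 9/5).
The three coordinates are negative, positive, positive; a point is interior exactly when all three are positive.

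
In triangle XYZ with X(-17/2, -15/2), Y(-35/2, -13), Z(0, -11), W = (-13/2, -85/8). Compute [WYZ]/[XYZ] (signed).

1/4

[XYZ] = ½·((-17/2)·(-13−(-11)) + (-35/2)·(-11−(-15/2)) + 0·(-15/2−(-13))) = ½·(17 + 245/4 + 0) = 313/8.
[WYZ] = ½·((-13/2)·(-13−(-11)) + (-35/2)·(-11−(-85/8)) + 0·(-85/8−(-13))) = ½·(13 + 105/16 + 0) = 313/32, so the ratio is (313/32)/(313/8) = 1/4.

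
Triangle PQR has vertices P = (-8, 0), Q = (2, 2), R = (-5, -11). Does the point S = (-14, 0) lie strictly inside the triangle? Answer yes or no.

Barycentric coordinates of S: (97/58, -33/58, -3/29).
The three coordinates are positive, negative, negative; a point is interior exactly when all three are positive.

no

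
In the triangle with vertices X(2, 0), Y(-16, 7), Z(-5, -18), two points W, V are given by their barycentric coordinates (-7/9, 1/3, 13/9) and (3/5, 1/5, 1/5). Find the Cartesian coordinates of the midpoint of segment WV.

(-77/9, -194/15)

Barycentric coordinates of the midpoint are the average: (-4/45, 4/15, 37/45).
Converting: (-4/45)·X + (4/15)·Y + (37/45)·Z = (-77/9, -194/15).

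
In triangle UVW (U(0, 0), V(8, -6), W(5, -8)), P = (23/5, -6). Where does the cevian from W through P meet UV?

Barycentric coordinates of P with respect to UVW: (1/5, 1/5, 3/5).
On side UV the W-coordinate is zero; dropping P's W-weight 3/5 and renormalizing the remaining 1/5 : 1/5 gives weights 1/2, 1/2 on U, V.
Q = (1/2)·(0, 0) + (1/2)·(8, -6) = (4, -3).

(4, -3)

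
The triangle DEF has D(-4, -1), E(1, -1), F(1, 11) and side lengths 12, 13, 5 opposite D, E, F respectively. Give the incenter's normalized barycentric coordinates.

The incenter has barycentric coordinates proportional to the opposite side lengths: (12 : 13 : 5).
Normalizing by 12+13+5 = 30 gives (2/5, 13/30, 1/6).

(2/5, 13/30, 1/6)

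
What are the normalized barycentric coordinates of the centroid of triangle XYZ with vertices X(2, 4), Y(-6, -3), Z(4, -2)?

The centroid is the average of the vertices, so each weight is 1/3.

(1/3, 1/3, 1/3)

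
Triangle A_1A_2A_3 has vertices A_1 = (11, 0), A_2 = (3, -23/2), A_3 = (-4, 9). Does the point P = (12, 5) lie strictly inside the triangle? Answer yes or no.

Barycentric coordinates of P: (200/163, -56/163, 19/163).
The three coordinates are positive, negative, positive; a point is interior exactly when all three are positive.

no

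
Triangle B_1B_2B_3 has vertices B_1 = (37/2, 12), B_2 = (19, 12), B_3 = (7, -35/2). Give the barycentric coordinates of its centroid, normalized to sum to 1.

The centroid is the average of the vertices, so each weight is 1/3.

(1/3, 1/3, 1/3)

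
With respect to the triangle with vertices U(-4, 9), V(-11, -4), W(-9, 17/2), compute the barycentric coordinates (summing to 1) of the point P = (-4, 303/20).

Signed area of the reference triangle: [UVW] = ½·((-4)·(-4−(17/2)) + (-11)·(17/2−9) + (-9)·(9−(-4))) = ½·(50 + 11/2 − 117) = -123/4.
[PVW] = ½·((-4)·(-4−(17/2)) + (-11)·(17/2−(303/20)) + (-9)·(303/20−(-4))) = ½·(50 + 1463/20 − 3447/20) = -123/5, so the U-coordinate is (-123/5)/(-123/4) = 4/5.
[UPW] = ½·((-4)·(303/20−(17/2)) + (-4)·(17/2−9) + (-9)·(9−(303/20))) = ½·(-133/5 + 2 + 1107/20) = 123/8, so the V-coordinate is -1/2.
[UVP] = ½·((-4)·(-4−(303/20)) + (-11)·(303/20−9) + (-4)·(9−(-4))) = ½·(383/5 − 1353/20 − 52) = -861/40, so the W-coordinate is 7/10.
Check: 4/5 − 1/2 + 7/10 = 1.

(4/5, -1/2, 7/10)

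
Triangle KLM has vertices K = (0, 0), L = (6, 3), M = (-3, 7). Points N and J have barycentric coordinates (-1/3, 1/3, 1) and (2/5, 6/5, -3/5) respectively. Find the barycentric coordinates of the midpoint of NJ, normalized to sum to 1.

(1/30, 23/30, 1/5)

Since both coordinate triples sum to 1, the midpoint's barycentrics are the componentwise average.
(-1/3+2/5)/2 = 1/30; similarly 23/30 and 1/5.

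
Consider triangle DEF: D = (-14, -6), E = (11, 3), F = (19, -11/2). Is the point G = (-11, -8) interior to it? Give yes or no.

Barycentric coordinates of G: (550/569, -135/569, 154/569).
The three coordinates are positive, negative, positive; a point is interior exactly when all three are positive.

no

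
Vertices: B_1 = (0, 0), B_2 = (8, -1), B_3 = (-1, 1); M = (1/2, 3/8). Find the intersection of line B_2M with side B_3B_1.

Barycentric coordinates of M with respect to B_1B_2B_3: (3/8, 1/8, 1/2).
On side B_3B_1 the B_2-coordinate is zero; dropping M's B_2-weight 1/8 and renormalizing the remaining 1/2 : 3/8 gives weights 4/7, 3/7 on B_3, B_1.
N = (4/7)·(-1, 1) + (3/7)·(0, 0) = (-4/7, 4/7).

(-4/7, 4/7)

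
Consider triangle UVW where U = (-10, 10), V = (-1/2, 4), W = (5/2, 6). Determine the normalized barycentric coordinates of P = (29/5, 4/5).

Signed area of the reference triangle: [UVW] = ½·((-10)·(4−6) + (-1/2)·(6−10) + (5/2)·(10−4)) = ½·(20 + 2 + 15) = 37/2.
[PVW] = ½·((29/5)·(4−6) + (-1/2)·(6−(4/5)) + (5/2)·(4/5−4)) = ½·(-58/5 − 13/5 − 8) = -111/10, so the U-coordinate is (-111/10)/(37/2) = -3/5.
[UPW] = ½·((-10)·(4/5−6) + (29/5)·(6−10) + (5/2)·(10−(4/5))) = ½·(52 − 116/5 + 23) = 259/10, so the V-coordinate is 7/5.
[UVP] = ½·((-10)·(4−(4/5)) + (-1/2)·(4/5−10) + (29/5)·(10−4)) = ½·(-32 + 23/5 + 174/5) = 37/10, so the W-coordinate is 1/5.

(-3/5, 7/5, 1/5)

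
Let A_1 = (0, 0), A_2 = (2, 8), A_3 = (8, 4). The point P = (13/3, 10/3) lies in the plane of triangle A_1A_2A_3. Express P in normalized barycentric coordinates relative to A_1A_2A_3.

(1/3, 1/6, 1/2)

Signed area of the reference triangle: [A_1A_2A_3] = ½·(0·(8−4) + 2·(4−0) + 8·(0−8)) = ½·(0 + 8 − 64) = -28.
[PA_2A_3] = ½·((13/3)·(8−4) + 2·(4−(10/3)) + 8·(10/3−8)) = ½·(52/3 + 4/3 − 112/3) = -28/3, so the A_1-coordinate is (-28/3)/(-28) = 1/3.
[A_1PA_3] = ½·(0·(10/3−4) + (13/3)·(4−0) + 8·(0−(10/3))) = ½·(0 + 52/3 − 80/3) = -14/3, so the A_2-coordinate is 1/6.
[A_1A_2P] = ½·(0·(8−(10/3)) + 2·(10/3−0) + (13/3)·(0−8)) = ½·(0 + 20/3 − 104/3) = -14, so the A_3-coordinate is 1/2.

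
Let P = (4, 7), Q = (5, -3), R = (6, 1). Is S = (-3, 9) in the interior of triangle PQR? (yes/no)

Barycentric coordinates of S: (22/7, 19/7, -34/7).
The three coordinates are positive, positive, negative; a point is interior exactly when all three are positive.

no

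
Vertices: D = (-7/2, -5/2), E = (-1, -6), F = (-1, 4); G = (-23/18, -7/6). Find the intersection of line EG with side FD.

(-3/2, 27/10)

Barycentric coordinates of G with respect to DEF: (1/9, 4/9, 4/9).
On side FD the E-coordinate is zero; dropping G's E-weight 4/9 and renormalizing the remaining 4/9 : 1/9 gives weights 4/5, 1/5 on F, D.
H = (4/5)·(-1, 4) + (1/5)·(-7/2, -5/2) = (-3/2, 27/10).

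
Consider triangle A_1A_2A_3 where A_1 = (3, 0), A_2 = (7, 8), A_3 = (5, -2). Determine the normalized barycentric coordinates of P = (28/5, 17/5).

Signed area of the reference triangle: [A_1A_2A_3] = ½·(3·(8−(-2)) + 7·(-2−0) + 5·(0−8)) = ½·(30 − 14 − 40) = -12.
[PA_2A_3] = ½·((28/5)·(8−(-2)) + 7·(-2−(17/5)) + 5·(17/5−8)) = ½·(56 − 189/5 − 23) = -12/5, so the A_1-coordinate is (-12/5)/(-12) = 1/5.
[A_1PA_3] = ½·(3·(17/5−(-2)) + (28/5)·(-2−0) + 5·(0−(17/5))) = ½·(81/5 − 56/5 − 17) = -6, so the A_2-coordinate is 1/2.
[A_1A_2P] = ½·(3·(8−(17/5)) + 7·(17/5−0) + (28/5)·(0−8)) = ½·(69/5 + 119/5 − 224/5) = -18/5, so the A_3-coordinate is 3/10.
Check: 1/5 + 1/2 + 3/10 = 1.

(1/5, 1/2, 3/10)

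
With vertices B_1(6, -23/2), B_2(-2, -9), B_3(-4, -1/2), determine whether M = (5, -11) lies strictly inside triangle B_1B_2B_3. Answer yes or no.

Barycentric coordinates of M: (37/42, 2/21, 1/42).
The three coordinates are positive, positive, positive; a point is interior exactly when all three are positive.

yes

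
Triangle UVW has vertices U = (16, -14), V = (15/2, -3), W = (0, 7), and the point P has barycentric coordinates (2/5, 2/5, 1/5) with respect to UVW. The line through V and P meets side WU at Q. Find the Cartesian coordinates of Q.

Line VP meets WU where the V-coordinate vanishes; zeroing P's V-weight and renormalizing leaves W, U-weights 1/5 : 2/5 → (1/3, 2/3).
So Q = (1/3)·W + (2/3)·U = (32/3, -7).

(32/3, -7)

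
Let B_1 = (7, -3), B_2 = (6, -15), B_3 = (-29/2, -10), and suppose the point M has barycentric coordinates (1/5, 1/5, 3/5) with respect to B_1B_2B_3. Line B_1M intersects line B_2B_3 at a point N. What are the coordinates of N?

Line B_1M meets B_2B_3 where the B_1-coordinate vanishes; zeroing M's B_1-weight and renormalizing leaves B_2, B_3-weights 1/5 : 3/5 → (1/4, 3/4).
So N = (1/4)·B_2 + (3/4)·B_3 = (-75/8, -45/4).

(-75/8, -45/4)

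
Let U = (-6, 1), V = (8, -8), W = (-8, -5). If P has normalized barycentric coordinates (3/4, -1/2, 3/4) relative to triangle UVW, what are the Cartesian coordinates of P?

(-29/2, 1)

P = (3/4)·U + (-1/2)·V + (3/4)·W.
x-coordinate: (3/4)·(-6) + (-1/2)·8 + (3/4)·(-8) = -29/2.
y-coordinate: (3/4)·1 + (-1/2)·(-8) + (3/4)·(-5) = 1.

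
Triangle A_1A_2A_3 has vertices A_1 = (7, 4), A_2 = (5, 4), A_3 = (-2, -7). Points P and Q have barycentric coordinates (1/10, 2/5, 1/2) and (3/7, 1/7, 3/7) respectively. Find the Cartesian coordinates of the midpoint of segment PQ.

Barycentric coordinates of the midpoint are the average: (37/140, 19/70, 13/28).
Converting: (37/140)·A_1 + (19/70)·A_2 + (13/28)·A_3 = (319/140, -31/28).

(319/140, -31/28)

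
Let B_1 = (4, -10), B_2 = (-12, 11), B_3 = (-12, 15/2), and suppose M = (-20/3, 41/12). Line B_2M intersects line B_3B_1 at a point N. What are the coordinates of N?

(-4/3, -25/6)

Barycentric coordinates of M with respect to B_1B_2B_3: (1/3, 1/2, 1/6).
On side B_3B_1 the B_2-coordinate is zero; dropping M's B_2-weight 1/2 and renormalizing the remaining 1/6 : 1/3 gives weights 1/3, 2/3 on B_3, B_1.
N = (1/3)·(-12, 15/2) + (2/3)·(4, -10) = (-4/3, -25/6).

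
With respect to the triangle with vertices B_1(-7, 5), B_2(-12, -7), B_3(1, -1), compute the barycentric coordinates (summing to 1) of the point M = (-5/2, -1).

Signed area of the reference triangle: [B_1B_2B_3] = ½·((-7)·(-7−(-1)) + (-12)·(-1−5) + 1·(5−(-7))) = ½·(42 + 72 + 12) = 63.
[MB_2B_3] = ½·((-5/2)·(-7−(-1)) + (-12)·(-1−(-1)) + 1·(-1−(-7))) = ½·(15 + 0 + 6) = 21/2, so the B_1-coordinate is (21/2)/63 = 1/6.
[B_1MB_3] = ½·((-7)·(-1−(-1)) + (-5/2)·(-1−5) + 1·(5−(-1))) = ½·(0 + 15 + 6) = 21/2, so the B_2-coordinate is 1/6.
[B_1B_2M] = ½·((-7)·(-7−(-1)) + (-12)·(-1−5) + (-5/2)·(5−(-7))) = ½·(42 + 72 − 30) = 42, so the B_3-coordinate is 2/3.
Check: 1/6 + 1/6 + 2/3 = 1.

(1/6, 1/6, 2/3)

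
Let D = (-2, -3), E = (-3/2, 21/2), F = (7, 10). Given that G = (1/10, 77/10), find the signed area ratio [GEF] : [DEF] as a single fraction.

1/5

[DEF] = ½·((-2)·(21/2−10) + (-3/2)·(10−(-3)) + 7·(-3−(21/2))) = ½·(-1 − 39/2 − 189/2) = -115/2.
[GEF] = ½·((1/10)·(21/2−10) + (-3/2)·(10−(77/10)) + 7·(77/10−(21/2))) = ½·(1/20 − 69/20 − 98/5) = -23/2, so the ratio is (-23/2)/(-115/2) = 1/5.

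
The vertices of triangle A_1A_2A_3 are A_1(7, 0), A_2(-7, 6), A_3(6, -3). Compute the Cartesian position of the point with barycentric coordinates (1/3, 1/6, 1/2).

(25/6, -1/2)

P = (1/3)·A_1 + (1/6)·A_2 + (1/2)·A_3.
x-coordinate: (1/3)·7 + (1/6)·(-7) + (1/2)·6 = 25/6.
y-coordinate: (1/3)·0 + (1/6)·6 + (1/2)·(-3) = -1/2.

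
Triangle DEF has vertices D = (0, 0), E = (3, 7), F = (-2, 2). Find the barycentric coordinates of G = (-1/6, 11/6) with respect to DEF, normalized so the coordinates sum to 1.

(1/2, 1/6, 1/3)

Signed area of the reference triangle: [DEF] = ½·(0·(7−2) + 3·(2−0) + (-2)·(0−7)) = ½·(0 + 6 + 14) = 10.
[GEF] = ½·((-1/6)·(7−2) + 3·(2−(11/6)) + (-2)·(11/6−7)) = ½·(-5/6 + 1/2 + 31/3) = 5, so the D-coordinate is 5/10 = 1/2.
[DGF] = ½·(0·(11/6−2) + (-1/6)·(2−0) + (-2)·(0−(11/6))) = ½·(0 − 1/3 + 11/3) = 5/3, so the E-coordinate is 1/6.
[DEG] = ½·(0·(7−(11/6)) + 3·(11/6−0) + (-1/6)·(0−7)) = ½·(0 + 11/2 + 7/6) = 10/3, so the F-coordinate is 1/3.
Check: 1/2 + 1/6 + 1/3 = 1.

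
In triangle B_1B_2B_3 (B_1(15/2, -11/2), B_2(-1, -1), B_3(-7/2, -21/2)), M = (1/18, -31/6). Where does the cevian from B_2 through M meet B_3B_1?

Barycentric coordinates of M with respect to B_1B_2B_3: (2/9, 4/9, 1/3).
On side B_3B_1 the B_2-coordinate is zero; dropping M's B_2-weight 4/9 and renormalizing the remaining 1/3 : 2/9 gives weights 3/5, 2/5 on B_3, B_1.
N = (3/5)·(-7/2, -21/2) + (2/5)·(15/2, -11/2) = (9/10, -17/2).

(9/10, -17/2)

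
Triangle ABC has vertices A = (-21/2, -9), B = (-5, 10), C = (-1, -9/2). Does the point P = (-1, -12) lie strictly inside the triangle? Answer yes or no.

Barycentric coordinates of P: (120/623, -285/623, 788/623).
The three coordinates are positive, negative, positive; a point is interior exactly when all three are positive.

no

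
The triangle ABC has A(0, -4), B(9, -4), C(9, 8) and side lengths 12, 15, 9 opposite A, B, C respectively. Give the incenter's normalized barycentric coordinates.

The incenter has barycentric coordinates proportional to the opposite side lengths: (12 : 15 : 9).
Normalizing by 12+15+9 = 36 gives (1/3, 5/12, 1/4).

(1/3, 5/12, 1/4)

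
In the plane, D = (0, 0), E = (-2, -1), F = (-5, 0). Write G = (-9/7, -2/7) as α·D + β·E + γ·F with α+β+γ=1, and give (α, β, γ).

Signed area of the reference triangle: [DEF] = ½·(0·(-1−0) + (-2)·(0−0) + (-5)·(0−(-1))) = ½·(0 + 0 − 5) = -5/2.
[GEF] = ½·((-9/7)·(-1−0) + (-2)·(0−(-2/7)) + (-5)·(-2/7−(-1))) = ½·(9/7 − 4/7 − 25/7) = -10/7, so the D-coordinate is (-10/7)/(-5/2) = 4/7.
[DGF] = ½·(0·(-2/7−0) + (-9/7)·(0−0) + (-5)·(0−(-2/7))) = ½·(0 + 0 − 10/7) = -5/7, so the E-coordinate is 2/7.
[DEG] = ½·(0·(-1−(-2/7)) + (-2)·(-2/7−0) + (-9/7)·(0−(-1))) = ½·(0 + 4/7 − 9/7) = -5/14, so the F-coordinate is 1/7.

(4/7, 2/7, 1/7)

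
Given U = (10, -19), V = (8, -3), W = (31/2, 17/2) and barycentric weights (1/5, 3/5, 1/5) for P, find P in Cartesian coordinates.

P = (1/5)·U + (3/5)·V + (1/5)·W.
x-coordinate: (1/5)·10 + (3/5)·8 + (1/5)·(31/2) = 99/10.
y-coordinate: (1/5)·(-19) + (3/5)·(-3) + (1/5)·(17/2) = -39/10.

(99/10, -39/10)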